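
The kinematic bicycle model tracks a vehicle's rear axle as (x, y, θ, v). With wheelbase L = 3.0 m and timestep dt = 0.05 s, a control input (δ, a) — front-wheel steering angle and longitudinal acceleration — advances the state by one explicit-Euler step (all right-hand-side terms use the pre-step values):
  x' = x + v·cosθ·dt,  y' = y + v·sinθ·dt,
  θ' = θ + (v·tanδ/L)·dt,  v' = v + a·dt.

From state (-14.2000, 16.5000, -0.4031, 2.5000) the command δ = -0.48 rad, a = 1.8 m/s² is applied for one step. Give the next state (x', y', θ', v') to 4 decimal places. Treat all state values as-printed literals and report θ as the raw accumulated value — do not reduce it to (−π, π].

(-14.0850, 16.4510, -0.4248, 2.5900)

x' = -14.2000 + 2.5000·cos(-0.4031)·0.05 = -14.0850
y' = 16.5000 + 2.5000·sin(-0.4031)·0.05 = 16.4510
θ' = -0.4031 + (2.5000/3.0)·tan(-0.48)·0.05 = -0.4248
v' = 2.5000 + 1.8000·0.05 = 2.5900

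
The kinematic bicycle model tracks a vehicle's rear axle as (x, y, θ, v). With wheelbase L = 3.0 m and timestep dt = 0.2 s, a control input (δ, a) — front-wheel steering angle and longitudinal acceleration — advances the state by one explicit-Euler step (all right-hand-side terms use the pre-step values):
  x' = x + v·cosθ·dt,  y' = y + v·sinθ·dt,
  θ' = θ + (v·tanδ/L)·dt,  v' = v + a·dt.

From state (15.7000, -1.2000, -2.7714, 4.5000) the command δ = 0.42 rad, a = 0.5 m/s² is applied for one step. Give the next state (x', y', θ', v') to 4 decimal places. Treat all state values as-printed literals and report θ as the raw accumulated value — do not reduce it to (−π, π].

(14.8610, -1.5256, -2.6374, 4.6000)

x' = 15.7000 + 4.5000·cos(-2.7714)·0.2 = 14.8610
y' = -1.2000 + 4.5000·sin(-2.7714)·0.2 = -1.5256
θ' = -2.7714 + (4.5000/3.0)·tan(0.42)·0.2 = -2.6374
v' = 4.5000 + 0.5000·0.2 = 4.6000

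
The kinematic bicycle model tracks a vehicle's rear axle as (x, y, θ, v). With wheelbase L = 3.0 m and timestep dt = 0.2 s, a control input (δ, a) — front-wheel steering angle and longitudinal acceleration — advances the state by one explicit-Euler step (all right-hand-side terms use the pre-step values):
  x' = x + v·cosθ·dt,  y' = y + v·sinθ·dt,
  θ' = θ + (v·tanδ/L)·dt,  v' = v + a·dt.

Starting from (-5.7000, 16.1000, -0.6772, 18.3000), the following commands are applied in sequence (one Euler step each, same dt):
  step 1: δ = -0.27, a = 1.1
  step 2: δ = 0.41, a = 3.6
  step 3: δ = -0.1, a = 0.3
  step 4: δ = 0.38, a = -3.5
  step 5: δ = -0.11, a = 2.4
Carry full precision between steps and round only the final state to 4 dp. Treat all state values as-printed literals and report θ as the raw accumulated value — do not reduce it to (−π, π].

after step 1 (δ=-0.27, a=1.1): (-2.847651, 13.806595, -1.014845, 18.520000)
after step 2 (δ=0.41, a=3.6): (-0.892859, 10.660422, -0.478220, 19.240000)
after step 3 (δ=-0.1, a=0.3): (2.523455, 8.889573, -0.606916, 19.300000)
after step 4 (δ=0.38, a=-3.5): (5.694100, 6.688072, -0.093005, 18.600000)
after step 5 (δ=-0.11, a=2.4): (9.398023, 6.342591, -0.229958, 19.080000)

(9.3980, 6.3426, -0.2300, 19.0800)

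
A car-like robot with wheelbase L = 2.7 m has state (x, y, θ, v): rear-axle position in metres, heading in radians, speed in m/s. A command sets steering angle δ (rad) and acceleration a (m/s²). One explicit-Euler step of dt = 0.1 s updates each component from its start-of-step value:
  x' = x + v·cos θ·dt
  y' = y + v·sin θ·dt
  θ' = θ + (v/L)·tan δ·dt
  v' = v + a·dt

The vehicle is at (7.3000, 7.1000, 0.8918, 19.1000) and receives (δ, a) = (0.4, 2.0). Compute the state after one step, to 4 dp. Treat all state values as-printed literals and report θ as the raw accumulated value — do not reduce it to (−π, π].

(8.4995, 8.5864, 1.1909, 19.3000)

x' = 7.3000 + 19.1000·cos(0.8918)·0.1 = 8.4995
y' = 7.1000 + 19.1000·sin(0.8918)·0.1 = 8.5864
θ' = 0.8918 + (19.1000/2.7)·tan(0.4)·0.1 = 1.1909
v' = 19.1000 + 2.0000·0.1 = 19.3000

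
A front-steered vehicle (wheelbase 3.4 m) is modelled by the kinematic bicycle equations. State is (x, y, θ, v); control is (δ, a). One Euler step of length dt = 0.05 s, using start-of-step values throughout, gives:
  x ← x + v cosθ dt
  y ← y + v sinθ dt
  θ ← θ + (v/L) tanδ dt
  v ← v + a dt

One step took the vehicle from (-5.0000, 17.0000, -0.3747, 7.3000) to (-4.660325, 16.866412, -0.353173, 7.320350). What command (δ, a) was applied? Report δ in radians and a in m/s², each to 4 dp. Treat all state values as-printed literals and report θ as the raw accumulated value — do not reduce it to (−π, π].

a = (v'−v)/dt = (0.020350)/0.05 = 0.4070
Δθ = θ'−θ = 0.021527;  (v·dt/L) = 7.3000·0.05/3.4 = 0.107353
tan δ = Δθ·L/(v·dt) = 0.200525  →  δ = 0.1979

δ = 0.1979, a = 0.4070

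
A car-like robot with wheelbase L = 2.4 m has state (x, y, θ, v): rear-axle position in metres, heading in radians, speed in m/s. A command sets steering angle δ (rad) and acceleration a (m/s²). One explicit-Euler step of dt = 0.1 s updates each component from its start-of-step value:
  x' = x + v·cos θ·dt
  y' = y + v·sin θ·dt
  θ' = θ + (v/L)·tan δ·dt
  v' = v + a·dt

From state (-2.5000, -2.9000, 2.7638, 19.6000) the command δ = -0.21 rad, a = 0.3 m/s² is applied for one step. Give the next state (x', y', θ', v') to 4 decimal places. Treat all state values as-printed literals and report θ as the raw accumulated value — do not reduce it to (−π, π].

x' = -2.5000 + 19.6000·cos(2.7638)·0.1 = -4.3218
y' = -2.9000 + 19.6000·sin(2.7638)·0.1 = -2.1770
θ' = 2.7638 + (19.6000/2.4)·tan(-0.21)·0.1 = 2.5897
v' = 19.6000 + 0.3000·0.1 = 19.6300

(-4.3218, -2.1770, 2.5897, 19.6300)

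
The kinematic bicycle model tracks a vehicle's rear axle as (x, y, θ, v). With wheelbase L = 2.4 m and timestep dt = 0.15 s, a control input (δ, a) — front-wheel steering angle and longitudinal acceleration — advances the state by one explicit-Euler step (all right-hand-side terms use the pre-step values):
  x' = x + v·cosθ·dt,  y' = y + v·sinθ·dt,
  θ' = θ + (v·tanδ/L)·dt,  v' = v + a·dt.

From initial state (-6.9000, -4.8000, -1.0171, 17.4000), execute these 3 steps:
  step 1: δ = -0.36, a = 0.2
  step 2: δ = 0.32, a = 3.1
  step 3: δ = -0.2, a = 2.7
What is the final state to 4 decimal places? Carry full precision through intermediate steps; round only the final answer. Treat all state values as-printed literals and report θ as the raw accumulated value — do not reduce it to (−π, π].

(-3.8519, -11.9560, -1.2921, 18.3000)

after step 1 (δ=-0.36, a=0.2): (-5.527571, -7.020031, -1.426438, 17.430000)
after step 2 (δ=0.32, a=3.1): (-5.151456, -9.607336, -1.065431, 17.895000)
after step 3 (δ=-0.2, a=2.7): (-3.851937, -11.956049, -1.292149, 18.300000)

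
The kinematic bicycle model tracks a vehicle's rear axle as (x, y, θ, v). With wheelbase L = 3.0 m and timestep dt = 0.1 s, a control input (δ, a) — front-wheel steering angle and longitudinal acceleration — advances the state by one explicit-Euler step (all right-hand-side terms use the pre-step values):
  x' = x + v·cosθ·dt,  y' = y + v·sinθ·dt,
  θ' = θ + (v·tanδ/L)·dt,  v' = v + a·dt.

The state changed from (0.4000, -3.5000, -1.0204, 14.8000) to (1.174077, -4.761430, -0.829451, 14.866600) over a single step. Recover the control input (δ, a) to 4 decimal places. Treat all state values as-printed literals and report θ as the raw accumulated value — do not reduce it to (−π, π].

a = (v'−v)/dt = (0.066600)/0.1 = 0.6660
Δθ = θ'−θ = 0.190949;  (v·dt/L) = 14.8000·0.1/3.0 = 0.493333
tan δ = Δθ·L/(v·dt) = 0.387059  →  δ = 0.3693

δ = 0.3693, a = 0.6660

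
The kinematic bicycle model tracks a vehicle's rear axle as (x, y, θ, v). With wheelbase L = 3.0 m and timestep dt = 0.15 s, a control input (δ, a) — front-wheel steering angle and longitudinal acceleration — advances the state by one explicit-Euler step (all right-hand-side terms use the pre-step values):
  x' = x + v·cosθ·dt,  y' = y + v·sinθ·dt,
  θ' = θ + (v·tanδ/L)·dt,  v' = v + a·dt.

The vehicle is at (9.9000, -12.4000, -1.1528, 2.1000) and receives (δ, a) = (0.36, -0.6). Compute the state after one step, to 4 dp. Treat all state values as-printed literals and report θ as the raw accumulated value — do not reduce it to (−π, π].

(10.0279, -12.6879, -1.1133, 2.0100)

x' = 9.9000 + 2.1000·cos(-1.1528)·0.15 = 10.0279
y' = -12.4000 + 2.1000·sin(-1.1528)·0.15 = -12.6879
θ' = -1.1528 + (2.1000/3.0)·tan(0.36)·0.15 = -1.1133
v' = 2.1000 − 0.6000·0.15 = 2.0100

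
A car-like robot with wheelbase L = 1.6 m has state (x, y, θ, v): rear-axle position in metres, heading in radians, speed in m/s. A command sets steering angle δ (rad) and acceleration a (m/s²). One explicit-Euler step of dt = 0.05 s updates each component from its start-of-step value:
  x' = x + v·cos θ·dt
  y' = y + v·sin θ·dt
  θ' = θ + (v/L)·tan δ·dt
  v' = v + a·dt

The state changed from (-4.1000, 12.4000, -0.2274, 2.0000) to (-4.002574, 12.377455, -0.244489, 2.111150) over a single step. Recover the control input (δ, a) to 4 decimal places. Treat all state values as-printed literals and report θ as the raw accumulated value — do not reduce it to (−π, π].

a = (v'−v)/dt = (0.111150)/0.05 = 2.2230
Δθ = θ'−θ = -0.017089;  (v·dt/L) = 2.0000·0.05/1.6 = 0.062500
tan δ = Δθ·L/(v·dt) = -0.273424  →  δ = -0.2669

δ = -0.2669, a = 2.2230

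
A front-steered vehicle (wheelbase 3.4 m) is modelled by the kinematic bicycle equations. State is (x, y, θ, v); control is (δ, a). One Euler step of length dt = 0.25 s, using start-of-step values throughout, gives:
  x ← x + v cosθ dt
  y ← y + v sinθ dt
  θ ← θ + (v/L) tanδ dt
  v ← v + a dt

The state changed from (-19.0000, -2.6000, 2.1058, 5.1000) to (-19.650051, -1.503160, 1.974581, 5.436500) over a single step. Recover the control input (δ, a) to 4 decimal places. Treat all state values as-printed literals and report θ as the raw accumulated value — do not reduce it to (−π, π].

a = (v'−v)/dt = (0.336500)/0.25 = 1.3460
Δθ = θ'−θ = -0.131219;  (v·dt/L) = 5.1000·0.25/3.4 = 0.375000
tan δ = Δθ·L/(v·dt) = -0.349917  →  δ = -0.3366

δ = -0.3366, a = 1.3460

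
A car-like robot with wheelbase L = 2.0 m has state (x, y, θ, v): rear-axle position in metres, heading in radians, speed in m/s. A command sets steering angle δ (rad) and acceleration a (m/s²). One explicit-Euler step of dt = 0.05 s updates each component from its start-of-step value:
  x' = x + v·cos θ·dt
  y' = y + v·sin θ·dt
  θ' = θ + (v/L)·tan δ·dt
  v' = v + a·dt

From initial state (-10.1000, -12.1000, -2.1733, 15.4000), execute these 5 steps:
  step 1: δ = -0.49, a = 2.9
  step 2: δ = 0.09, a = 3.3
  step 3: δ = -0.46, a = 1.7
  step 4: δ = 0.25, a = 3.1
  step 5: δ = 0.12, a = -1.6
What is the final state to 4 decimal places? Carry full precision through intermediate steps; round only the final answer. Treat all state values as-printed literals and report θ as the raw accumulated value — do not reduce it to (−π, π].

after step 1 (δ=-0.49, a=2.9): (-10.536364, -12.734418, -2.378654, 15.545000)
after step 2 (δ=0.09, a=3.3): (-11.098167, -13.271535, -2.343583, 15.710000)
after step 3 (δ=-0.46, a=1.7): (-11.646551, -13.833928, -2.538171, 15.795000)
after step 4 (δ=0.25, a=3.1): (-12.296830, -14.282082, -2.437343, 15.950000)
after step 5 (δ=0.12, a=-1.6): (-12.904603, -14.798433, -2.389262, 15.870000)

(-12.9046, -14.7984, -2.3893, 15.8700)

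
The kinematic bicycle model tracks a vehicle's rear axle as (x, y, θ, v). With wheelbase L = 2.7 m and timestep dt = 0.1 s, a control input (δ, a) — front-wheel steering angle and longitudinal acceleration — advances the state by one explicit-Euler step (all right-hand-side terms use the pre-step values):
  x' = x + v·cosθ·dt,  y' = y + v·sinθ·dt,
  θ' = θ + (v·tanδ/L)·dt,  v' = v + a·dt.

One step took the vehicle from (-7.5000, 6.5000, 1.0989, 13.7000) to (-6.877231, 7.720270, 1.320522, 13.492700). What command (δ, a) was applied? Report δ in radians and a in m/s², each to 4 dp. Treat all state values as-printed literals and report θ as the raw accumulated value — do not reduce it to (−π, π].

a = (v'−v)/dt = (-0.207300)/0.1 = -2.0730
Δθ = θ'−θ = 0.221622;  (v·dt/L) = 13.7000·0.1/2.7 = 0.507407
tan δ = Δθ·L/(v·dt) = 0.436773  →  δ = 0.4118

δ = 0.4118, a = -2.0730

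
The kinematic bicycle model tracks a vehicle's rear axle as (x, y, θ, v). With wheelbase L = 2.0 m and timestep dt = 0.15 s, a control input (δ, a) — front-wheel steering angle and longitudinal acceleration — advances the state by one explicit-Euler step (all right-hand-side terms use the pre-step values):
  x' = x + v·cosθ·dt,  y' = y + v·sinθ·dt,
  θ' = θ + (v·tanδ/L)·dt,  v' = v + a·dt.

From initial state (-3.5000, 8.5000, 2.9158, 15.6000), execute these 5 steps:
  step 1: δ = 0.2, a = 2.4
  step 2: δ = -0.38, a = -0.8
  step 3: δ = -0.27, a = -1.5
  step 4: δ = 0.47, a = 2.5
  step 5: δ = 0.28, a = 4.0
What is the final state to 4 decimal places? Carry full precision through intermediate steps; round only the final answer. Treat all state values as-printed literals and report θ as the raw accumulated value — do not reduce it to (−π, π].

(-14.2861, 12.2166, 3.2858, 16.5900)

after step 1 (δ=0.2, a=2.4): (-5.780604, 9.023877, 3.152971, 15.960000)
after step 2 (δ=-0.38, a=-0.8): (-8.174449, 8.996638, 2.674874, 15.840000)
after step 3 (δ=-0.27, a=-1.5): (-10.296334, 10.065740, 2.346085, 15.615000)
after step 4 (δ=0.47, a=2.5): (-11.935727, 11.738619, 2.940977, 15.990000)
after step 5 (δ=0.28, a=4.0): (-14.286123, 12.216576, 3.285826, 16.590000)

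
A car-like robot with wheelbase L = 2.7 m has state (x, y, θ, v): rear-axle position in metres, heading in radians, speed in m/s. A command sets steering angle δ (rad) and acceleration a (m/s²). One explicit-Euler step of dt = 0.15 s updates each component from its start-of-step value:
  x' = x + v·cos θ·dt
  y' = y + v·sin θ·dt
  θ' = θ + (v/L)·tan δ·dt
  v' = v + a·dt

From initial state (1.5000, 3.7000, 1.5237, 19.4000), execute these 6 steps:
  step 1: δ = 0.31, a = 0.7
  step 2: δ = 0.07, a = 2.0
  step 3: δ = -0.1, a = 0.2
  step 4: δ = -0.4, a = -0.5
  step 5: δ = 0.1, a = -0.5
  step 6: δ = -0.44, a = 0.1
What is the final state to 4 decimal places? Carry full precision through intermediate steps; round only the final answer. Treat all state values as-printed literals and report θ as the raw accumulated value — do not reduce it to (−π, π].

after step 1 (δ=0.31, a=0.7): (1.637000, 6.606773, 1.868942, 19.505000)
after step 2 (δ=0.07, a=2.0): (0.777566, 9.403448, 1.944919, 19.805000)
after step 3 (δ=-0.1, a=0.2): (-0.308112, 12.168707, 1.834523, 19.835000)
after step 4 (δ=-0.4, a=-0.5): (-1.083700, 15.041089, 1.368628, 19.760000)
after step 5 (δ=0.1, a=-0.5): (-0.488547, 17.944722, 1.478773, 19.685000)
after step 6 (δ=-0.44, a=0.1): (-0.217209, 20.884979, 0.963922, 19.700000)

(-0.2172, 20.8850, 0.9639, 19.7000)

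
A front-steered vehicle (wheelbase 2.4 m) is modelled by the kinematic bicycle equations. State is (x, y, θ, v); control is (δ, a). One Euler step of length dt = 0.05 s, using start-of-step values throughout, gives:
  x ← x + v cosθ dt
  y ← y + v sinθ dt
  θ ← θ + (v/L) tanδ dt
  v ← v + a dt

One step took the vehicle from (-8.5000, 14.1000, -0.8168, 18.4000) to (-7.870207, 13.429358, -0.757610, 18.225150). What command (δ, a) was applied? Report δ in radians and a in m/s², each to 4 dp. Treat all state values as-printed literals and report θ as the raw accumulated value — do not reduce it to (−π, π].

δ = 0.1532, a = -3.4970

a = (v'−v)/dt = (-0.174850)/0.05 = -3.4970
Δθ = θ'−θ = 0.059190;  (v·dt/L) = 18.4000·0.05/2.4 = 0.383333
tan δ = Δθ·L/(v·dt) = 0.154409  →  δ = 0.1532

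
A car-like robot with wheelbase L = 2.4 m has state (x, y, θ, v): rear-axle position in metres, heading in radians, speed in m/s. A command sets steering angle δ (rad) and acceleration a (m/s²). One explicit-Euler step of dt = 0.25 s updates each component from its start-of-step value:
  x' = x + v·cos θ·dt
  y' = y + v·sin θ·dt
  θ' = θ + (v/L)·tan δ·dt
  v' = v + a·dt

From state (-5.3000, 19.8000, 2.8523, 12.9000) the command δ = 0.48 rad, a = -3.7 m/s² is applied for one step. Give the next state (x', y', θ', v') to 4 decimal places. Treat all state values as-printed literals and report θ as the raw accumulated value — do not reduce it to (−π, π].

(-8.3910, 20.7200, 3.5519, 11.9750)

x' = -5.3000 + 12.9000·cos(2.8523)·0.25 = -8.3910
y' = 19.8000 + 12.9000·sin(2.8523)·0.25 = 20.7200
θ' = 2.8523 + (12.9000/2.4)·tan(0.48)·0.25 = 3.5519
v' = 12.9000 − 3.7000·0.25 = 11.9750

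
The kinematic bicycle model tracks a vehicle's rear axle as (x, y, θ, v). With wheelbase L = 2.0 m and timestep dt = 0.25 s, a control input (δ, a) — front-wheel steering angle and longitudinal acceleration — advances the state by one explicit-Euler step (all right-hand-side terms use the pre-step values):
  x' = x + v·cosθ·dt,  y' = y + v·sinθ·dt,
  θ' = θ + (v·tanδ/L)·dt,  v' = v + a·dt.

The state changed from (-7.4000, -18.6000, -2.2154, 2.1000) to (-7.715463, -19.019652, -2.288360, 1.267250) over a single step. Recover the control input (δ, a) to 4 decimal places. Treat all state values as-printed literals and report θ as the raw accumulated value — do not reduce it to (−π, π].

δ = -0.2711, a = -3.3310

a = (v'−v)/dt = (-0.832750)/0.25 = -3.3310
Δθ = θ'−θ = -0.072960;  (v·dt/L) = 2.1000·0.25/2.0 = 0.262500
tan δ = Δθ·L/(v·dt) = -0.277943  →  δ = -0.2711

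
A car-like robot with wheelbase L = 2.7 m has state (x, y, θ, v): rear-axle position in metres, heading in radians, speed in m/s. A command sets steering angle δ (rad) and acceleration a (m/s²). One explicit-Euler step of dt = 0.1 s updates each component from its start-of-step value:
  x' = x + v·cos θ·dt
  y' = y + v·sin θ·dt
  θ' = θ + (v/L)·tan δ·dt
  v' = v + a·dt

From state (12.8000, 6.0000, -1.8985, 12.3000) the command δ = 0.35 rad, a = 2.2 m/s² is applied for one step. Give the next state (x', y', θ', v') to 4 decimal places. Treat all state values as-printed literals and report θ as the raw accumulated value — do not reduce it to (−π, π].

(12.4041, 4.8355, -1.7322, 12.5200)

x' = 12.8000 + 12.3000·cos(-1.8985)·0.1 = 12.4041
y' = 6.0000 + 12.3000·sin(-1.8985)·0.1 = 4.8355
θ' = -1.8985 + (12.3000/2.7)·tan(0.35)·0.1 = -1.7322
v' = 12.3000 + 2.2000·0.1 = 12.5200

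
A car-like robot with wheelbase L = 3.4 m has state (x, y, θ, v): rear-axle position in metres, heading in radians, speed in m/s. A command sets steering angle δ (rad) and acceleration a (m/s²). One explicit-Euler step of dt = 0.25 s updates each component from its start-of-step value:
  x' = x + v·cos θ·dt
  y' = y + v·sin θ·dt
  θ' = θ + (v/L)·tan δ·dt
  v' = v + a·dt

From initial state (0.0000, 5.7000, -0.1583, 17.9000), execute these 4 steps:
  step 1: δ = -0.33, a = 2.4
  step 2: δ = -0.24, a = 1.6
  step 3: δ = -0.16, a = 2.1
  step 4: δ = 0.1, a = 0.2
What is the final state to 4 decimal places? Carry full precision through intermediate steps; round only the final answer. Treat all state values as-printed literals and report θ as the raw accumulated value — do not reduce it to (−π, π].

after step 1 (δ=-0.33, a=2.4): (4.419048, 4.994562, -0.609123, 18.500000)
after step 2 (δ=-0.24, a=1.6): (8.212242, 2.348375, -0.942010, 18.900000)
after step 3 (δ=-0.16, a=2.1): (10.991315, -1.472930, -1.166280, 19.425000)
after step 4 (δ=0.1, a=0.2): (12.902610, -5.937246, -1.022971, 19.475000)

(12.9026, -5.9372, -1.0230, 19.4750)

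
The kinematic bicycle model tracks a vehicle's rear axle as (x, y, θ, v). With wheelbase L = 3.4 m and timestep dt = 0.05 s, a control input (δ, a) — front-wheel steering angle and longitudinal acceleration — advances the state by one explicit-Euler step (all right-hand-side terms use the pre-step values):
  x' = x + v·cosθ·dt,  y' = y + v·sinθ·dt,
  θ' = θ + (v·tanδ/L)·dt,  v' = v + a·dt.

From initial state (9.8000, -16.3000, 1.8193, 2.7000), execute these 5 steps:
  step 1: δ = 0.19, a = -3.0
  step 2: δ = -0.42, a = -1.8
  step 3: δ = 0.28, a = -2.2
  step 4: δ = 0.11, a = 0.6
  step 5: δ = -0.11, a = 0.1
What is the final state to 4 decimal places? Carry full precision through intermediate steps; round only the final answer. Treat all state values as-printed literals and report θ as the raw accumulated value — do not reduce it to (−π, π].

(9.6464, -15.6973, 1.8205, 2.3850)

after step 1 (δ=0.19, a=-3.0): (9.766796, -16.169147, 1.826936, 2.550000)
after step 2 (δ=-0.42, a=-1.8): (9.734494, -16.045807, 1.810190, 2.460000)
after step 3 (δ=0.28, a=-2.2): (9.705329, -15.926314, 1.820592, 2.350000)
after step 4 (δ=0.11, a=0.6): (9.676283, -15.812461, 1.824409, 2.380000)
after step 5 (δ=-0.11, a=0.1): (9.646425, -15.697268, 1.820544, 2.385000)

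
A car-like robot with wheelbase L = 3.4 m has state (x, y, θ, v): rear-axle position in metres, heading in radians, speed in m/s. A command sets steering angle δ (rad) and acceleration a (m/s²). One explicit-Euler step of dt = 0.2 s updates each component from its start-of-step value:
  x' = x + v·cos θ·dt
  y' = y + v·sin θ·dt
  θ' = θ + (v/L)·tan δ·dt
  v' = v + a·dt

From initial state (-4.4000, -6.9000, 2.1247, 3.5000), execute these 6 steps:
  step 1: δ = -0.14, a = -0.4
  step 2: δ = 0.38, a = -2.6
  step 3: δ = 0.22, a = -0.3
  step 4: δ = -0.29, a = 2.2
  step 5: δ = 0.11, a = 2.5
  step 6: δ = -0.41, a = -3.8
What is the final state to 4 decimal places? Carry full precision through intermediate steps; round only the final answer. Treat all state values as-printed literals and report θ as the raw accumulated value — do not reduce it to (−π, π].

(-6.5847, -3.6200, 2.0890, 3.0200)

after step 1 (δ=-0.14, a=-0.4): (-4.768208, -6.304666, 2.095687, 3.420000)
after step 2 (δ=0.38, a=-2.6): (-5.110973, -5.712746, 2.176039, 2.900000)
after step 3 (δ=0.22, a=-0.3): (-5.440970, -5.235775, 2.214186, 2.840000)
after step 4 (δ=-0.29, a=2.2): (-5.781720, -4.781337, 2.164333, 3.280000)
after step 5 (δ=0.11, a=2.5): (-6.148618, -4.237535, 2.185643, 3.780000)
after step 6 (δ=-0.41, a=-3.8): (-6.584704, -3.619987, 2.089001, 3.020000)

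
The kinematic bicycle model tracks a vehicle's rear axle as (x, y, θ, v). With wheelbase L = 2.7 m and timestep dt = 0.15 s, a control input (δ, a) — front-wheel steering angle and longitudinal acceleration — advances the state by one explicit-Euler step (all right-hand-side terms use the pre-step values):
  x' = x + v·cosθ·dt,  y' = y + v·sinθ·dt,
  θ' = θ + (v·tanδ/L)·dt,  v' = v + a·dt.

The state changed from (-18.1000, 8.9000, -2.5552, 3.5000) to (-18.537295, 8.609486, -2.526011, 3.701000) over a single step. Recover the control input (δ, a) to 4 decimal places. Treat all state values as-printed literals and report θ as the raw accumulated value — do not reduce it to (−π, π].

a = (v'−v)/dt = (0.201000)/0.15 = 1.3400
Δθ = θ'−θ = 0.029189;  (v·dt/L) = 3.5000·0.15/2.7 = 0.194444
tan δ = Δθ·L/(v·dt) = 0.150115  →  δ = 0.1490

δ = 0.1490, a = 1.3400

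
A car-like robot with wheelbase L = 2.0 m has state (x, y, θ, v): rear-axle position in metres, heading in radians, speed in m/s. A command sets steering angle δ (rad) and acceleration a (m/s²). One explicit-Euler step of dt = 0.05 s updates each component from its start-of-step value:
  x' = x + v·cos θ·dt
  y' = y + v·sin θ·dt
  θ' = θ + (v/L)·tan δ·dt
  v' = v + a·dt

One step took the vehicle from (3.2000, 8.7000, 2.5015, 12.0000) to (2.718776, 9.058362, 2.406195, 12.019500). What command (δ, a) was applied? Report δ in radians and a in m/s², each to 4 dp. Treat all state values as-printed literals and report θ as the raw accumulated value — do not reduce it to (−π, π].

a = (v'−v)/dt = (0.019500)/0.05 = 0.3900
Δθ = θ'−θ = -0.095305;  (v·dt/L) = 12.0000·0.05/2.0 = 0.300000
tan δ = Δθ·L/(v·dt) = -0.317683  →  δ = -0.3076

δ = -0.3076, a = 0.3900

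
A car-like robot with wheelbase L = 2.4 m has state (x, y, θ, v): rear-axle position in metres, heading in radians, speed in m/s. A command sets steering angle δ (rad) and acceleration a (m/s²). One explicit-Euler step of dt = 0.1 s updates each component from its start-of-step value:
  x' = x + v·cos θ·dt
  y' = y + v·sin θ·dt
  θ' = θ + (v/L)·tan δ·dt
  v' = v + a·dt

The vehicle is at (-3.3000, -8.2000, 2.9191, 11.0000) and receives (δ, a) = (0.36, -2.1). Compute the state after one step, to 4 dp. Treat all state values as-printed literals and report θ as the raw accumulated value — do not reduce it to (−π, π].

(-4.3729, -7.9573, 3.0916, 10.7900)

x' = -3.3000 + 11.0000·cos(2.9191)·0.1 = -4.3729
y' = -8.2000 + 11.0000·sin(2.9191)·0.1 = -7.9573
θ' = 2.9191 + (11.0000/2.4)·tan(0.36)·0.1 = 3.0916
v' = 11.0000 − 2.1000·0.1 = 10.7900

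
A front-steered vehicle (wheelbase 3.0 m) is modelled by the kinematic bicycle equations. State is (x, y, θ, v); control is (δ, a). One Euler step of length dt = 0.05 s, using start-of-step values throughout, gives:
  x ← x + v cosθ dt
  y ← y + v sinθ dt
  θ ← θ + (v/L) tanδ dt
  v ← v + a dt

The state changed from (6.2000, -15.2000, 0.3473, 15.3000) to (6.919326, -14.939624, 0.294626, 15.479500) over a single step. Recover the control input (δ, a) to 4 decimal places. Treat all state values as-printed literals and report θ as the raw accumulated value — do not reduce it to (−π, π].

δ = -0.2037, a = 3.5900

a = (v'−v)/dt = (0.179500)/0.05 = 3.5900
Δθ = θ'−θ = -0.052674;  (v·dt/L) = 15.3000·0.05/3.0 = 0.255000
tan δ = Δθ·L/(v·dt) = -0.206565  →  δ = -0.2037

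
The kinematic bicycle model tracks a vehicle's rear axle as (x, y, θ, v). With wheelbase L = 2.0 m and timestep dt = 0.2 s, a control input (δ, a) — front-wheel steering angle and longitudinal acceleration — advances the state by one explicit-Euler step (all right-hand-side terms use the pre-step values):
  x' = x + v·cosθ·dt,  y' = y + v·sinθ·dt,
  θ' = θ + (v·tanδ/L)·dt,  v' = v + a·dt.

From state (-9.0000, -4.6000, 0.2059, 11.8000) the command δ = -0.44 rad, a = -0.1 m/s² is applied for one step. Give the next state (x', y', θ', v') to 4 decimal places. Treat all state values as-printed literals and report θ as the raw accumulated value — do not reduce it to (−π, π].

x' = -9.0000 + 11.8000·cos(0.2059)·0.2 = -6.6898
y' = -4.6000 + 11.8000·sin(0.2059)·0.2 = -4.1175
θ' = 0.2059 + (11.8000/2.0)·tan(-0.44)·0.2 = -0.3496
v' = 11.8000 − 0.1000·0.2 = 11.7800

(-6.6898, -4.1175, -0.3496, 11.7800)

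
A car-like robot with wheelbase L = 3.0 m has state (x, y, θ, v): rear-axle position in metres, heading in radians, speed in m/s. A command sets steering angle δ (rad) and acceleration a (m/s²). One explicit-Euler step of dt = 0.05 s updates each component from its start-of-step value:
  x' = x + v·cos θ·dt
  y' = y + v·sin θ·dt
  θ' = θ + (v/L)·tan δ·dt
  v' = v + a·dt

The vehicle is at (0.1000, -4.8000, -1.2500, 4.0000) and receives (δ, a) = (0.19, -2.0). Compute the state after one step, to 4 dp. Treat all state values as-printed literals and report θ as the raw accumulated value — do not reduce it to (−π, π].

(0.1631, -4.9898, -1.2372, 3.9000)

x' = 0.1000 + 4.0000·cos(-1.2500)·0.05 = 0.1631
y' = -4.8000 + 4.0000·sin(-1.2500)·0.05 = -4.9898
θ' = -1.2500 + (4.0000/3.0)·tan(0.19)·0.05 = -1.2372
v' = 4.0000 − 2.0000·0.05 = 3.9000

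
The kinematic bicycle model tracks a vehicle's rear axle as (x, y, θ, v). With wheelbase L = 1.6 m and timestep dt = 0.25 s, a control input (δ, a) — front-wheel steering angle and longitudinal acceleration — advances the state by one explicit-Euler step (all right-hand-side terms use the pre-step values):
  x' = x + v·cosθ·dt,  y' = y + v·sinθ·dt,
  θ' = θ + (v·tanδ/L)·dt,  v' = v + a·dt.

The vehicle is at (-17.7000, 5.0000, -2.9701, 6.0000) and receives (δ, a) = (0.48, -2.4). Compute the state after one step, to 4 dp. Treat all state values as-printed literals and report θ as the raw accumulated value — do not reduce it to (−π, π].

(-19.1780, 4.7440, -2.4820, 5.4000)

x' = -17.7000 + 6.0000·cos(-2.9701)·0.25 = -19.1780
y' = 5.0000 + 6.0000·sin(-2.9701)·0.25 = 4.7440
θ' = -2.9701 + (6.0000/1.6)·tan(0.48)·0.25 = -2.4820
v' = 6.0000 − 2.4000·0.25 = 5.4000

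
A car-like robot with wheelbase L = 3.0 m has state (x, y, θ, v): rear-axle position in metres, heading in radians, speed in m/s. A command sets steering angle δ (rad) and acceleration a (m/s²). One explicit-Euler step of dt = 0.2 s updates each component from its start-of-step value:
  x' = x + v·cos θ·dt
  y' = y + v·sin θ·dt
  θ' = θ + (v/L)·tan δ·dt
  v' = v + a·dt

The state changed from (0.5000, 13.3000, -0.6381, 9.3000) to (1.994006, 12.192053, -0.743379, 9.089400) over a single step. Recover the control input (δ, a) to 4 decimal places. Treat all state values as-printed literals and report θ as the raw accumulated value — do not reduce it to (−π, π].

δ = -0.1682, a = -1.0530

a = (v'−v)/dt = (-0.210600)/0.2 = -1.0530
Δθ = θ'−θ = -0.105279;  (v·dt/L) = 9.3000·0.2/3.0 = 0.620000
tan δ = Δθ·L/(v·dt) = -0.169805  →  δ = -0.1682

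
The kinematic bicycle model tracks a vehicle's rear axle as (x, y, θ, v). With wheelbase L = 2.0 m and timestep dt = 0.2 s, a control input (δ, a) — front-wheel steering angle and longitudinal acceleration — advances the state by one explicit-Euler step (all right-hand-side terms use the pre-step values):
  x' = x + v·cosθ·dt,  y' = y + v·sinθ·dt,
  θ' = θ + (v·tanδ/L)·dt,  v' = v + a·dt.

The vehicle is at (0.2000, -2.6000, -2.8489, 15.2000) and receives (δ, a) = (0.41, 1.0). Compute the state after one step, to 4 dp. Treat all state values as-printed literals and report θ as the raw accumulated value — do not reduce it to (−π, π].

x' = 0.2000 + 15.2000·cos(-2.8489)·0.2 = -2.7107
y' = -2.6000 + 15.2000·sin(-2.8489)·0.2 = -3.4771
θ' = -2.8489 + (15.2000/2.0)·tan(0.41)·0.2 = -2.1883
v' = 15.2000 + 1.0000·0.2 = 15.4000

(-2.7107, -3.4771, -2.1883, 15.4000)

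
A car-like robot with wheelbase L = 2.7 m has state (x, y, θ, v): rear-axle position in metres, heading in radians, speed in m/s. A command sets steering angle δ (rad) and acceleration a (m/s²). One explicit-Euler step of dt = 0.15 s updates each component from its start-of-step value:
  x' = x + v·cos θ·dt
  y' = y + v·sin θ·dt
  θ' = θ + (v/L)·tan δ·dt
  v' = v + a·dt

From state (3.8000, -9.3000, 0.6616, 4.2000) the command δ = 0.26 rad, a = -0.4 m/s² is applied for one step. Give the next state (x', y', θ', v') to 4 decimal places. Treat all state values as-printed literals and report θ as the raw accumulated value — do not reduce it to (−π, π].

(4.2971, -8.9129, 0.7237, 4.1400)

x' = 3.8000 + 4.2000·cos(0.6616)·0.15 = 4.2971
y' = -9.3000 + 4.2000·sin(0.6616)·0.15 = -8.9129
θ' = 0.6616 + (4.2000/2.7)·tan(0.26)·0.15 = 0.7237
v' = 4.2000 − 0.4000·0.15 = 4.1400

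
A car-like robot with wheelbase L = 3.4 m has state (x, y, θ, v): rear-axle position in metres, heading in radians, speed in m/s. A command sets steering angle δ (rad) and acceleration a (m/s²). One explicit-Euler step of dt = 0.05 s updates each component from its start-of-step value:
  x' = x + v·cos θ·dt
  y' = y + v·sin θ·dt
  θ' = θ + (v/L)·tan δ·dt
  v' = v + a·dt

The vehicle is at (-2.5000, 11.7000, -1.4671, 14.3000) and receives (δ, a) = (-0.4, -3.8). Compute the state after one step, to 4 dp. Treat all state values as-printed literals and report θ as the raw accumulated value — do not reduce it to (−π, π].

(-2.4260, 10.9888, -1.5560, 14.1100)

x' = -2.5000 + 14.3000·cos(-1.4671)·0.05 = -2.4260
y' = 11.7000 + 14.3000·sin(-1.4671)·0.05 = 10.9888
θ' = -1.4671 + (14.3000/3.4)·tan(-0.4)·0.05 = -1.5560
v' = 14.3000 − 3.8000·0.05 = 14.1100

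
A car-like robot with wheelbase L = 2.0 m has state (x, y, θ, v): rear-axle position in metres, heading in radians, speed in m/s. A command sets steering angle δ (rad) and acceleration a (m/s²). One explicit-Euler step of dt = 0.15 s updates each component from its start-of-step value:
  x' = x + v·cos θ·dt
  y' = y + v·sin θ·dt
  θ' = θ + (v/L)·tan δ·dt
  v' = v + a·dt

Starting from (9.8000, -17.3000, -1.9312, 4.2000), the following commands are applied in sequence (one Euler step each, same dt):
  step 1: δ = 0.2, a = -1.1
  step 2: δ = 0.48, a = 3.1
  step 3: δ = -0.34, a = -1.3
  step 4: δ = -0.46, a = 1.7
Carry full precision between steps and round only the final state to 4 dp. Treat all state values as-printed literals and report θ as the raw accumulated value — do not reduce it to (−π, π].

(9.1424, -19.7612, -1.9892, 4.5600)

after step 1 (δ=0.2, a=-1.1): (9.577829, -17.889525, -1.867346, 4.035000)
after step 2 (δ=0.48, a=3.1): (9.400962, -18.468356, -1.709796, 4.500000)
after step 3 (δ=-0.34, a=-1.3): (9.307438, -19.136846, -1.829183, 4.305000)
after step 4 (δ=-0.46, a=1.7): (9.142436, -19.761159, -1.989151, 4.560000)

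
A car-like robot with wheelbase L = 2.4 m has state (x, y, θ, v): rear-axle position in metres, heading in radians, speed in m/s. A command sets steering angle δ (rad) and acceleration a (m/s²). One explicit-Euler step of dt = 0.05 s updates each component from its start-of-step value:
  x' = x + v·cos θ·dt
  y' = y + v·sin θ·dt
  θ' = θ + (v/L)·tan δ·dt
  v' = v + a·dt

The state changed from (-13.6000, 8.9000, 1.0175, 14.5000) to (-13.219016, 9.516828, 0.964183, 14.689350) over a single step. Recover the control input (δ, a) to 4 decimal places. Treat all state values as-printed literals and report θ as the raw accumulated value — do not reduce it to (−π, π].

δ = -0.1747, a = 3.7870

a = (v'−v)/dt = (0.189350)/0.05 = 3.7870
Δθ = θ'−θ = -0.053317;  (v·dt/L) = 14.5000·0.05/2.4 = 0.302083
tan δ = Δθ·L/(v·dt) = -0.176498  →  δ = -0.1747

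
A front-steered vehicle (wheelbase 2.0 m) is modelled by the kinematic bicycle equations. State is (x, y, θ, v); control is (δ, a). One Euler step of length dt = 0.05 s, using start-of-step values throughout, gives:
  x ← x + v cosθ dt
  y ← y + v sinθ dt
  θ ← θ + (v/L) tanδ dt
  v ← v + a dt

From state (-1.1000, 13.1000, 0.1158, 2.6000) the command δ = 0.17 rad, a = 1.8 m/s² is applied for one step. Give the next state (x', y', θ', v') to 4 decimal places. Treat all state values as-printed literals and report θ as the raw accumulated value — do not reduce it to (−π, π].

(-0.9709, 13.1150, 0.1270, 2.6900)

x' = -1.1000 + 2.6000·cos(0.1158)·0.05 = -0.9709
y' = 13.1000 + 2.6000·sin(0.1158)·0.05 = 13.1150
θ' = 0.1158 + (2.6000/2.0)·tan(0.17)·0.05 = 0.1270
v' = 2.6000 + 1.8000·0.05 = 2.6900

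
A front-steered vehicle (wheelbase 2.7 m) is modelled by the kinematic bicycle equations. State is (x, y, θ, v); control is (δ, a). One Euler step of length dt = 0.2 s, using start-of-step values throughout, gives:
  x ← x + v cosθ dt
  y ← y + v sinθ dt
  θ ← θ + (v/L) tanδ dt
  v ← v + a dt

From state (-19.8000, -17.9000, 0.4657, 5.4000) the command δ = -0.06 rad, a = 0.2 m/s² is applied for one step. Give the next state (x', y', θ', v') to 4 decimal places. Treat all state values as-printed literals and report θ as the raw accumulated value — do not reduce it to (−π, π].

(-18.8350, -17.4150, 0.4417, 5.4400)

x' = -19.8000 + 5.4000·cos(0.4657)·0.2 = -18.8350
y' = -17.9000 + 5.4000·sin(0.4657)·0.2 = -17.4150
θ' = 0.4657 + (5.4000/2.7)·tan(-0.06)·0.2 = 0.4417
v' = 5.4000 + 0.2000·0.2 = 5.4400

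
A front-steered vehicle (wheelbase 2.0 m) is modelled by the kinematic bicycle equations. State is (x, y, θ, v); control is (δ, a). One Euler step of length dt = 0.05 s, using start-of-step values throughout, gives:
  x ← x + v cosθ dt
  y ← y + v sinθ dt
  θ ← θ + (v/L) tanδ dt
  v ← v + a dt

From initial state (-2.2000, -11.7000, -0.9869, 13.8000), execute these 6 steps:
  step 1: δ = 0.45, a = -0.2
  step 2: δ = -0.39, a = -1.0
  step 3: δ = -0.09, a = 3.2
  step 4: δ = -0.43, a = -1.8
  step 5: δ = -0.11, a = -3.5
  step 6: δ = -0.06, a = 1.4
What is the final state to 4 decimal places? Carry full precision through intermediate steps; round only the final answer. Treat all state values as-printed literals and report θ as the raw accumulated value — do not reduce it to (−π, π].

(-0.0431, -15.1896, -1.2109, 13.7050)

after step 1 (δ=0.45, a=-0.2): (-1.819618, -12.275682, -0.820246, 13.790000)
after step 2 (δ=-0.39, a=-1.0): (-1.349350, -12.779922, -0.961957, 13.740000)
after step 3 (δ=-0.09, a=3.2): (-0.956444, -13.343477, -0.992956, 13.900000)
after step 4 (δ=-0.43, a=-1.8): (-0.576824, -13.925640, -1.152327, 13.810000)
after step 5 (δ=-0.11, a=-3.5): (-0.296230, -14.556558, -1.190458, 13.635000)
after step 6 (δ=-0.06, a=1.4): (-0.043141, -15.189589, -1.210935, 13.705000)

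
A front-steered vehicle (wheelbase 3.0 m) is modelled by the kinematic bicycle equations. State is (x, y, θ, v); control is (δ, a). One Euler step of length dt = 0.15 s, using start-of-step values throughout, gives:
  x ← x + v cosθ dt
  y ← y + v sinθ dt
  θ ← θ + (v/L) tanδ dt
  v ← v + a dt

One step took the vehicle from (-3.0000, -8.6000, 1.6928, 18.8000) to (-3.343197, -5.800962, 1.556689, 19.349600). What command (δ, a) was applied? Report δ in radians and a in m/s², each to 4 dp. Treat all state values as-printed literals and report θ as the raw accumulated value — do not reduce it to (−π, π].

a = (v'−v)/dt = (0.549600)/0.15 = 3.6640
Δθ = θ'−θ = -0.136111;  (v·dt/L) = 18.8000·0.15/3.0 = 0.940000
tan δ = Δθ·L/(v·dt) = -0.144799  →  δ = -0.1438

δ = -0.1438, a = 3.6640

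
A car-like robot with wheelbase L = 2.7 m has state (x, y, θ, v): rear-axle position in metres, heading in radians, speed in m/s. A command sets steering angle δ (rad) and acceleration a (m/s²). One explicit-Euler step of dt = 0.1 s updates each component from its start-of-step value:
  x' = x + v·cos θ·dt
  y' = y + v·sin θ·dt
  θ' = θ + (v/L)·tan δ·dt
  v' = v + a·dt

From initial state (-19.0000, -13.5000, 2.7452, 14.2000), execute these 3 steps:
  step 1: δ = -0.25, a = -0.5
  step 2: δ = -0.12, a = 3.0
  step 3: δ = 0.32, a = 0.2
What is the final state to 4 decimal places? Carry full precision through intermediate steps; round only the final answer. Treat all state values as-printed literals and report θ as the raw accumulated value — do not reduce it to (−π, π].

after step 1 (δ=-0.25, a=-0.5): (-20.309893, -12.951748, 2.610909, 14.150000)
after step 2 (δ=-0.12, a=3.0): (-21.530276, -12.235584, 2.547717, 14.450000)
after step 3 (δ=0.32, a=0.2): (-22.727860, -11.426994, 2.725071, 14.470000)

(-22.7279, -11.4270, 2.7251, 14.4700)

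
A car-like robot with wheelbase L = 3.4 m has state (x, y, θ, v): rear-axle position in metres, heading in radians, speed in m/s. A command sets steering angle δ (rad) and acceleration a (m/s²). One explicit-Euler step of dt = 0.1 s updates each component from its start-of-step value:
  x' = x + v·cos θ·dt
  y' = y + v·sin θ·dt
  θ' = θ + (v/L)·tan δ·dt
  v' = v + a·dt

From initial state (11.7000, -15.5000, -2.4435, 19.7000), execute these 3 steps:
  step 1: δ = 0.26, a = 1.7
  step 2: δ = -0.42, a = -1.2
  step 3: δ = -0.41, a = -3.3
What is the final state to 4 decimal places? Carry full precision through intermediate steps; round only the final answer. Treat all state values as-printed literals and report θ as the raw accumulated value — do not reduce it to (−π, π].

(7.2430, -19.3628, -2.8028, 19.4200)

after step 1 (δ=0.26, a=1.7): (10.190843, -16.766233, -2.289364, 19.870000)
after step 2 (δ=-0.42, a=-1.2): (8.882787, -18.261946, -2.550346, 19.750000)
after step 3 (δ=-0.41, a=-3.3): (7.243050, -19.362803, -2.802816, 19.420000)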